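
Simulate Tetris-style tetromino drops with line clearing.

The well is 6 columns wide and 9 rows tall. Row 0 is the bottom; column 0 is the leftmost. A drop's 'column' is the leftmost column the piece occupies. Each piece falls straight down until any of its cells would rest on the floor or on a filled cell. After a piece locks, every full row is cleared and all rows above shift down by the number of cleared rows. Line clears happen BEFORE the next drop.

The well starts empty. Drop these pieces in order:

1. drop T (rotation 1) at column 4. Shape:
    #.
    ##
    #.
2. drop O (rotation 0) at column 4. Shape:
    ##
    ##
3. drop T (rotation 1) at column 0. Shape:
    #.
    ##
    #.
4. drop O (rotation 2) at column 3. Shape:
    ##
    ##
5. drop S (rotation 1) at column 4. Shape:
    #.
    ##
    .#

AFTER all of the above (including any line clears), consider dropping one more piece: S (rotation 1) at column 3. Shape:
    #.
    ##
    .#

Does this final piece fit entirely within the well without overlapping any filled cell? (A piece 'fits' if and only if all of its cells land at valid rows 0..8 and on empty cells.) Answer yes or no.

Answer: no

Derivation:
Drop 1: T rot1 at col 4 lands with bottom-row=0; cleared 0 line(s) (total 0); column heights now [0 0 0 0 3 2], max=3
Drop 2: O rot0 at col 4 lands with bottom-row=3; cleared 0 line(s) (total 0); column heights now [0 0 0 0 5 5], max=5
Drop 3: T rot1 at col 0 lands with bottom-row=0; cleared 0 line(s) (total 0); column heights now [3 2 0 0 5 5], max=5
Drop 4: O rot2 at col 3 lands with bottom-row=5; cleared 0 line(s) (total 0); column heights now [3 2 0 7 7 5], max=7
Drop 5: S rot1 at col 4 lands with bottom-row=6; cleared 0 line(s) (total 0); column heights now [3 2 0 7 9 8], max=9
Test piece S rot1 at col 3 (width 2): heights before test = [3 2 0 7 9 8]; fits = False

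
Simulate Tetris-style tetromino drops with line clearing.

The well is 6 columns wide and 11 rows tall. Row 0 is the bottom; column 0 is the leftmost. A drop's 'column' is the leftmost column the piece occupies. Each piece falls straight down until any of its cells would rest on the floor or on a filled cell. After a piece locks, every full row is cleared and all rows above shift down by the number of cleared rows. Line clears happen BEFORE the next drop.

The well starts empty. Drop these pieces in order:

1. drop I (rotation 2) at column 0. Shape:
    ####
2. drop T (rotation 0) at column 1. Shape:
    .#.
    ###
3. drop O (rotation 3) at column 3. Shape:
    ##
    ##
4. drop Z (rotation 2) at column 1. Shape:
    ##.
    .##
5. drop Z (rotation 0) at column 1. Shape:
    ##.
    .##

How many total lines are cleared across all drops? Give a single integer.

Answer: 0

Derivation:
Drop 1: I rot2 at col 0 lands with bottom-row=0; cleared 0 line(s) (total 0); column heights now [1 1 1 1 0 0], max=1
Drop 2: T rot0 at col 1 lands with bottom-row=1; cleared 0 line(s) (total 0); column heights now [1 2 3 2 0 0], max=3
Drop 3: O rot3 at col 3 lands with bottom-row=2; cleared 0 line(s) (total 0); column heights now [1 2 3 4 4 0], max=4
Drop 4: Z rot2 at col 1 lands with bottom-row=4; cleared 0 line(s) (total 0); column heights now [1 6 6 5 4 0], max=6
Drop 5: Z rot0 at col 1 lands with bottom-row=6; cleared 0 line(s) (total 0); column heights now [1 8 8 7 4 0], max=8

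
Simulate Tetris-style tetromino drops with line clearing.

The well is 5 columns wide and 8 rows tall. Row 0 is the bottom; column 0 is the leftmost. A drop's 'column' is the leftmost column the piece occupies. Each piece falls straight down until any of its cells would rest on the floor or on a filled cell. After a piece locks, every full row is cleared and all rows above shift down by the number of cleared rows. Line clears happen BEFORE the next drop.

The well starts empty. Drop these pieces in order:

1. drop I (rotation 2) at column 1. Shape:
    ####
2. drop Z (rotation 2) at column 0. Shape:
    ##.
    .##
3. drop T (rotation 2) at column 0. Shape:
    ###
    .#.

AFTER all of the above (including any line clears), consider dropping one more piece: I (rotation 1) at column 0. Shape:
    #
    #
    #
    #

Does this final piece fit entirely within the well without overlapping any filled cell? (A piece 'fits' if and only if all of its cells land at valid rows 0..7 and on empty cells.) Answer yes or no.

Answer: no

Derivation:
Drop 1: I rot2 at col 1 lands with bottom-row=0; cleared 0 line(s) (total 0); column heights now [0 1 1 1 1], max=1
Drop 2: Z rot2 at col 0 lands with bottom-row=1; cleared 0 line(s) (total 0); column heights now [3 3 2 1 1], max=3
Drop 3: T rot2 at col 0 lands with bottom-row=3; cleared 0 line(s) (total 0); column heights now [5 5 5 1 1], max=5
Test piece I rot1 at col 0 (width 1): heights before test = [5 5 5 1 1]; fits = False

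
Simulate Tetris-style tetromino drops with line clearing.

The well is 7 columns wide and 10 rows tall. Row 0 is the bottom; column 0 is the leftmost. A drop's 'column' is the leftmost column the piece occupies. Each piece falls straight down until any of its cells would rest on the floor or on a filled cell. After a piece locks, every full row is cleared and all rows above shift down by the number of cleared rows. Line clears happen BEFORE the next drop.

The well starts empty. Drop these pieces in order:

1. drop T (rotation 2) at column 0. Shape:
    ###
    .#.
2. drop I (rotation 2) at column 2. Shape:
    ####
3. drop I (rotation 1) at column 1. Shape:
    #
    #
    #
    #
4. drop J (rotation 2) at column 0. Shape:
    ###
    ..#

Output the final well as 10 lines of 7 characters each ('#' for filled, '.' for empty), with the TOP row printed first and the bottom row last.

Answer: .......
.......
.......
###....
.##....
.#.....
.#.....
.#####.
###....
.#.....

Derivation:
Drop 1: T rot2 at col 0 lands with bottom-row=0; cleared 0 line(s) (total 0); column heights now [2 2 2 0 0 0 0], max=2
Drop 2: I rot2 at col 2 lands with bottom-row=2; cleared 0 line(s) (total 0); column heights now [2 2 3 3 3 3 0], max=3
Drop 3: I rot1 at col 1 lands with bottom-row=2; cleared 0 line(s) (total 0); column heights now [2 6 3 3 3 3 0], max=6
Drop 4: J rot2 at col 0 lands with bottom-row=5; cleared 0 line(s) (total 0); column heights now [7 7 7 3 3 3 0], max=7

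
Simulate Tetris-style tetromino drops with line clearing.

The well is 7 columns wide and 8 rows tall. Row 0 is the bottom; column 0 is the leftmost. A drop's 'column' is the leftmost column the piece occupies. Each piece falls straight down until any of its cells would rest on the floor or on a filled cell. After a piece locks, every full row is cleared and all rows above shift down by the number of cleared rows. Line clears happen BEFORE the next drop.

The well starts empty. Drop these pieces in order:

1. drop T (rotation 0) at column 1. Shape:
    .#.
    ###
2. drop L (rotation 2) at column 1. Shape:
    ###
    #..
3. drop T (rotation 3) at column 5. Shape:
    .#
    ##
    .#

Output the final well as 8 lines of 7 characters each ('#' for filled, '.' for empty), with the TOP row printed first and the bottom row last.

Drop 1: T rot0 at col 1 lands with bottom-row=0; cleared 0 line(s) (total 0); column heights now [0 1 2 1 0 0 0], max=2
Drop 2: L rot2 at col 1 lands with bottom-row=1; cleared 0 line(s) (total 0); column heights now [0 3 3 3 0 0 0], max=3
Drop 3: T rot3 at col 5 lands with bottom-row=0; cleared 0 line(s) (total 0); column heights now [0 3 3 3 0 2 3], max=3

Answer: .......
.......
.......
.......
.......
.###..#
.##..##
.###..#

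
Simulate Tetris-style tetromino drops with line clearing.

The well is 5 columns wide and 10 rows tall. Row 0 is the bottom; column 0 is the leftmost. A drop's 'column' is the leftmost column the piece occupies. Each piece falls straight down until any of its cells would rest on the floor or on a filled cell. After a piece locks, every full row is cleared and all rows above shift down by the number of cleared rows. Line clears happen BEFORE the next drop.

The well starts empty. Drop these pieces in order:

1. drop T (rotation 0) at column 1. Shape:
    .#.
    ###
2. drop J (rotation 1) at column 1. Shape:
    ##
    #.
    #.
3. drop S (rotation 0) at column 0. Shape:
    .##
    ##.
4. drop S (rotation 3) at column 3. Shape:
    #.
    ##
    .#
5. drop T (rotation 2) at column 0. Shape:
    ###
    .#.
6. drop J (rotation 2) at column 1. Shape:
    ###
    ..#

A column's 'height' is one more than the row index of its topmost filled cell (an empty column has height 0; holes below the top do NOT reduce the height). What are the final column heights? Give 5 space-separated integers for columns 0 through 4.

Answer: 8 9 9 9 2

Derivation:
Drop 1: T rot0 at col 1 lands with bottom-row=0; cleared 0 line(s) (total 0); column heights now [0 1 2 1 0], max=2
Drop 2: J rot1 at col 1 lands with bottom-row=1; cleared 0 line(s) (total 0); column heights now [0 4 4 1 0], max=4
Drop 3: S rot0 at col 0 lands with bottom-row=4; cleared 0 line(s) (total 0); column heights now [5 6 6 1 0], max=6
Drop 4: S rot3 at col 3 lands with bottom-row=0; cleared 0 line(s) (total 0); column heights now [5 6 6 3 2], max=6
Drop 5: T rot2 at col 0 lands with bottom-row=6; cleared 0 line(s) (total 0); column heights now [8 8 8 3 2], max=8
Drop 6: J rot2 at col 1 lands with bottom-row=7; cleared 0 line(s) (total 0); column heights now [8 9 9 9 2], max=9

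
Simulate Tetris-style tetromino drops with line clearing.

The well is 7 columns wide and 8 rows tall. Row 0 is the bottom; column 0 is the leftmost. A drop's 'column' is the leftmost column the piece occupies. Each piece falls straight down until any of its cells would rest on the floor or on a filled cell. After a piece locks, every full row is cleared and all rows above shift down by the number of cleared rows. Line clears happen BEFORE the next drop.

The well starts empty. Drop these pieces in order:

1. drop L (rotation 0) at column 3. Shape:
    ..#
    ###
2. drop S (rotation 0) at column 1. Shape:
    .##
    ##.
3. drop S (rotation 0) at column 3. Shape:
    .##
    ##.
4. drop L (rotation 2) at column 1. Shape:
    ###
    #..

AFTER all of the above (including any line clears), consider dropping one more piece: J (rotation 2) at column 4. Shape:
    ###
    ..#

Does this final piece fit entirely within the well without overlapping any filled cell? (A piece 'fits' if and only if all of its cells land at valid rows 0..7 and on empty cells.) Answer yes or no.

Drop 1: L rot0 at col 3 lands with bottom-row=0; cleared 0 line(s) (total 0); column heights now [0 0 0 1 1 2 0], max=2
Drop 2: S rot0 at col 1 lands with bottom-row=0; cleared 0 line(s) (total 0); column heights now [0 1 2 2 1 2 0], max=2
Drop 3: S rot0 at col 3 lands with bottom-row=2; cleared 0 line(s) (total 0); column heights now [0 1 2 3 4 4 0], max=4
Drop 4: L rot2 at col 1 lands with bottom-row=2; cleared 0 line(s) (total 0); column heights now [0 4 4 4 4 4 0], max=4
Test piece J rot2 at col 4 (width 3): heights before test = [0 4 4 4 4 4 0]; fits = True

Answer: yes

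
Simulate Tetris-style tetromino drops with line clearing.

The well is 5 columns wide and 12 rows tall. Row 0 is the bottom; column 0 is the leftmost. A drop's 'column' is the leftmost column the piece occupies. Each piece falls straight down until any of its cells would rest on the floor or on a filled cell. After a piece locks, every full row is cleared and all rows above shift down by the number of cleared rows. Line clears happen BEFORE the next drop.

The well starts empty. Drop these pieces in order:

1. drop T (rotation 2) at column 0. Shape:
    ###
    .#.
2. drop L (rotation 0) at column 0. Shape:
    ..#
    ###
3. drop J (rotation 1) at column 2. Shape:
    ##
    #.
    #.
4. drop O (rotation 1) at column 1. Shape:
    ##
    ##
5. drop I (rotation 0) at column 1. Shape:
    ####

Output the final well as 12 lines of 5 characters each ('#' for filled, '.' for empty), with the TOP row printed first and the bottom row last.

Answer: .....
.....
.####
.##..
.##..
..##.
..#..
..#..
..#..
###..
###..
.#...

Derivation:
Drop 1: T rot2 at col 0 lands with bottom-row=0; cleared 0 line(s) (total 0); column heights now [2 2 2 0 0], max=2
Drop 2: L rot0 at col 0 lands with bottom-row=2; cleared 0 line(s) (total 0); column heights now [3 3 4 0 0], max=4
Drop 3: J rot1 at col 2 lands with bottom-row=4; cleared 0 line(s) (total 0); column heights now [3 3 7 7 0], max=7
Drop 4: O rot1 at col 1 lands with bottom-row=7; cleared 0 line(s) (total 0); column heights now [3 9 9 7 0], max=9
Drop 5: I rot0 at col 1 lands with bottom-row=9; cleared 0 line(s) (total 0); column heights now [3 10 10 10 10], max=10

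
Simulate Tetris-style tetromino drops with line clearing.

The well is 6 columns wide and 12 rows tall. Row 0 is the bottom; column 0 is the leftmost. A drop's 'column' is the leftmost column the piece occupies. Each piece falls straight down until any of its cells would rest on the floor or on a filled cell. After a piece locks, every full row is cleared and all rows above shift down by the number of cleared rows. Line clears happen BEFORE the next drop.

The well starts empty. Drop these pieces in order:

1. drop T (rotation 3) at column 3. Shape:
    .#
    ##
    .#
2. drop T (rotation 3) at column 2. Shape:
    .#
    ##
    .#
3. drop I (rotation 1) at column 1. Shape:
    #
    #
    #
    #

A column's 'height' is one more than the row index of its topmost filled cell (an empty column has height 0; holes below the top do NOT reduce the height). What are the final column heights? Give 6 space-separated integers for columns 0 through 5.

Drop 1: T rot3 at col 3 lands with bottom-row=0; cleared 0 line(s) (total 0); column heights now [0 0 0 2 3 0], max=3
Drop 2: T rot3 at col 2 lands with bottom-row=2; cleared 0 line(s) (total 0); column heights now [0 0 4 5 3 0], max=5
Drop 3: I rot1 at col 1 lands with bottom-row=0; cleared 0 line(s) (total 0); column heights now [0 4 4 5 3 0], max=5

Answer: 0 4 4 5 3 0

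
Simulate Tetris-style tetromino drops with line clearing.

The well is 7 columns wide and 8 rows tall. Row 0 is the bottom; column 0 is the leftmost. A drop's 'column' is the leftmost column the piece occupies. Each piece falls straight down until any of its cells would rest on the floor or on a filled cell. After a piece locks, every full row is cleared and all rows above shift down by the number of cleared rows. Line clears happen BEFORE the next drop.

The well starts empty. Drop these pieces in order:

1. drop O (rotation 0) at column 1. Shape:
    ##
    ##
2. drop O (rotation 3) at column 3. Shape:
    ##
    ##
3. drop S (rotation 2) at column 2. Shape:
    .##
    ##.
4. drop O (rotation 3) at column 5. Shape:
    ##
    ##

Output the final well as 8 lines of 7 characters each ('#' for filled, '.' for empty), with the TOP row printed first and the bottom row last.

Drop 1: O rot0 at col 1 lands with bottom-row=0; cleared 0 line(s) (total 0); column heights now [0 2 2 0 0 0 0], max=2
Drop 2: O rot3 at col 3 lands with bottom-row=0; cleared 0 line(s) (total 0); column heights now [0 2 2 2 2 0 0], max=2
Drop 3: S rot2 at col 2 lands with bottom-row=2; cleared 0 line(s) (total 0); column heights now [0 2 3 4 4 0 0], max=4
Drop 4: O rot3 at col 5 lands with bottom-row=0; cleared 0 line(s) (total 0); column heights now [0 2 3 4 4 2 2], max=4

Answer: .......
.......
.......
.......
...##..
..##...
.######
.######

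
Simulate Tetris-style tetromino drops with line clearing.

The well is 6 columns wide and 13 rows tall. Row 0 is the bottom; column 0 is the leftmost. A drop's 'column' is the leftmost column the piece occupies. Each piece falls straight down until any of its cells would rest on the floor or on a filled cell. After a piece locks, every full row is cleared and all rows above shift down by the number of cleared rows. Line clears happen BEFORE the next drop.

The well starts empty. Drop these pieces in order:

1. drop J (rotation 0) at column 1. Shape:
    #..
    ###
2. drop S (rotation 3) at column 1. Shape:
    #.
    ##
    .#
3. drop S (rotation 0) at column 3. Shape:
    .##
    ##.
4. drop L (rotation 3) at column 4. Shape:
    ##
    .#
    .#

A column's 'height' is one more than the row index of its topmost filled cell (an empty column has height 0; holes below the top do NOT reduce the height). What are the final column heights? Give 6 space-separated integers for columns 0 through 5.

Answer: 0 4 3 2 6 6

Derivation:
Drop 1: J rot0 at col 1 lands with bottom-row=0; cleared 0 line(s) (total 0); column heights now [0 2 1 1 0 0], max=2
Drop 2: S rot3 at col 1 lands with bottom-row=1; cleared 0 line(s) (total 0); column heights now [0 4 3 1 0 0], max=4
Drop 3: S rot0 at col 3 lands with bottom-row=1; cleared 0 line(s) (total 0); column heights now [0 4 3 2 3 3], max=4
Drop 4: L rot3 at col 4 lands with bottom-row=3; cleared 0 line(s) (total 0); column heights now [0 4 3 2 6 6], max=6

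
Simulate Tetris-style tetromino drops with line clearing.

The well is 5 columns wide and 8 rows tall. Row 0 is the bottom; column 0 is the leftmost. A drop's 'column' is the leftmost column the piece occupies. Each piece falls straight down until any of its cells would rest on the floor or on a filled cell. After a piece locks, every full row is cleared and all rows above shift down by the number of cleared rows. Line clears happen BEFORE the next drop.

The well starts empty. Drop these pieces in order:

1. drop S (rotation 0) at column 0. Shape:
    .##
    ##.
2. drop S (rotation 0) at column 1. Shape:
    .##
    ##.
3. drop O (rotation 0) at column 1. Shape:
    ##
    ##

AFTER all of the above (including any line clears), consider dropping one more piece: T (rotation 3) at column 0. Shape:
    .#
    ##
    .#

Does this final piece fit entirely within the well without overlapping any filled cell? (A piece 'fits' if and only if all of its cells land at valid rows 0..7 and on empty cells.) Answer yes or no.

Answer: no

Derivation:
Drop 1: S rot0 at col 0 lands with bottom-row=0; cleared 0 line(s) (total 0); column heights now [1 2 2 0 0], max=2
Drop 2: S rot0 at col 1 lands with bottom-row=2; cleared 0 line(s) (total 0); column heights now [1 3 4 4 0], max=4
Drop 3: O rot0 at col 1 lands with bottom-row=4; cleared 0 line(s) (total 0); column heights now [1 6 6 4 0], max=6
Test piece T rot3 at col 0 (width 2): heights before test = [1 6 6 4 0]; fits = False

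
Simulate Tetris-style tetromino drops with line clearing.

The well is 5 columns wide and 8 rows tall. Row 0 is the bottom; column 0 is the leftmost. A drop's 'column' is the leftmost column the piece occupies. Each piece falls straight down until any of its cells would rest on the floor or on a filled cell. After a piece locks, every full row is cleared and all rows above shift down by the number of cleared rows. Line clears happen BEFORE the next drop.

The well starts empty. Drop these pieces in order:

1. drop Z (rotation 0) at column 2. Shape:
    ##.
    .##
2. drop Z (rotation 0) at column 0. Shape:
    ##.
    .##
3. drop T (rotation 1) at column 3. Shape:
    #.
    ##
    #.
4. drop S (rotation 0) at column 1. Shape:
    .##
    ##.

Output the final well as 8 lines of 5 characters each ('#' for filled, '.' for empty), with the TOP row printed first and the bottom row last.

Answer: .....
.....
..##.
.###.
##.##
.###.
..##.
...##

Derivation:
Drop 1: Z rot0 at col 2 lands with bottom-row=0; cleared 0 line(s) (total 0); column heights now [0 0 2 2 1], max=2
Drop 2: Z rot0 at col 0 lands with bottom-row=2; cleared 0 line(s) (total 0); column heights now [4 4 3 2 1], max=4
Drop 3: T rot1 at col 3 lands with bottom-row=2; cleared 0 line(s) (total 0); column heights now [4 4 3 5 4], max=5
Drop 4: S rot0 at col 1 lands with bottom-row=4; cleared 0 line(s) (total 0); column heights now [4 5 6 6 4], max=6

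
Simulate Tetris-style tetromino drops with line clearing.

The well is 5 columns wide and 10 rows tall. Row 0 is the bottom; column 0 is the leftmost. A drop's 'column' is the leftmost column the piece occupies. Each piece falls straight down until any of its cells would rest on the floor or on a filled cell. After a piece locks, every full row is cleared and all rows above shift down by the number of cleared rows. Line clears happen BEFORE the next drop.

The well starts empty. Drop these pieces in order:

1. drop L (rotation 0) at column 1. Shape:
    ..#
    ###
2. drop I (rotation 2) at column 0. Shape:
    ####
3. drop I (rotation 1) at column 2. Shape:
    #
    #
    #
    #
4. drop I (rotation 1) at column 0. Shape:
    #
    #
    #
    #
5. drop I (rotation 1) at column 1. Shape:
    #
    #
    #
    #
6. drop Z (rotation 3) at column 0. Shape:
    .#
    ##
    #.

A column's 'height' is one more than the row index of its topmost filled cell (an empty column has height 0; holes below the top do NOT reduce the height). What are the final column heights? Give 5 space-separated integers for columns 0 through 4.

Answer: 9 10 7 3 0

Derivation:
Drop 1: L rot0 at col 1 lands with bottom-row=0; cleared 0 line(s) (total 0); column heights now [0 1 1 2 0], max=2
Drop 2: I rot2 at col 0 lands with bottom-row=2; cleared 0 line(s) (total 0); column heights now [3 3 3 3 0], max=3
Drop 3: I rot1 at col 2 lands with bottom-row=3; cleared 0 line(s) (total 0); column heights now [3 3 7 3 0], max=7
Drop 4: I rot1 at col 0 lands with bottom-row=3; cleared 0 line(s) (total 0); column heights now [7 3 7 3 0], max=7
Drop 5: I rot1 at col 1 lands with bottom-row=3; cleared 0 line(s) (total 0); column heights now [7 7 7 3 0], max=7
Drop 6: Z rot3 at col 0 lands with bottom-row=7; cleared 0 line(s) (total 0); column heights now [9 10 7 3 0], max=10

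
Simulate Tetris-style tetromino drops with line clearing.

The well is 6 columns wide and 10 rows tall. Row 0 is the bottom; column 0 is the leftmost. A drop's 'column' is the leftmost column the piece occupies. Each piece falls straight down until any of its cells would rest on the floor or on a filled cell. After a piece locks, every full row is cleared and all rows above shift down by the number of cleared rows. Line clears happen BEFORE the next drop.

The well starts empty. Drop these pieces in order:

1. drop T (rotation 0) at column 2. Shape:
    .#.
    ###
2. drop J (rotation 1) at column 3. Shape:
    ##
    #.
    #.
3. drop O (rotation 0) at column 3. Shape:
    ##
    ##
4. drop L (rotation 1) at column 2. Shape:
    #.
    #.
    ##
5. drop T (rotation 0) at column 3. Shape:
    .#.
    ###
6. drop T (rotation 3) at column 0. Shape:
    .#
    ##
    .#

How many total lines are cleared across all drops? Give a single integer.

Answer: 0

Derivation:
Drop 1: T rot0 at col 2 lands with bottom-row=0; cleared 0 line(s) (total 0); column heights now [0 0 1 2 1 0], max=2
Drop 2: J rot1 at col 3 lands with bottom-row=2; cleared 0 line(s) (total 0); column heights now [0 0 1 5 5 0], max=5
Drop 3: O rot0 at col 3 lands with bottom-row=5; cleared 0 line(s) (total 0); column heights now [0 0 1 7 7 0], max=7
Drop 4: L rot1 at col 2 lands with bottom-row=7; cleared 0 line(s) (total 0); column heights now [0 0 10 8 7 0], max=10
Drop 5: T rot0 at col 3 lands with bottom-row=8; cleared 0 line(s) (total 0); column heights now [0 0 10 9 10 9], max=10
Drop 6: T rot3 at col 0 lands with bottom-row=0; cleared 0 line(s) (total 0); column heights now [2 3 10 9 10 9], max=10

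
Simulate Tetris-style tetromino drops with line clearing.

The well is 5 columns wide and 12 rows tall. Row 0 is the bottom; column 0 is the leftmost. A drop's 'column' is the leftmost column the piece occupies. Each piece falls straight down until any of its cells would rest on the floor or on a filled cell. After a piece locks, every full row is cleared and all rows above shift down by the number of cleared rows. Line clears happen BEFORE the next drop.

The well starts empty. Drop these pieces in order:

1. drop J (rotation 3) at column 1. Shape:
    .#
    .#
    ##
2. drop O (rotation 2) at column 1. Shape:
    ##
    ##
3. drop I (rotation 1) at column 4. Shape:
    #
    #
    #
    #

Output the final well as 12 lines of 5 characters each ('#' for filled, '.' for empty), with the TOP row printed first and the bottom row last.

Drop 1: J rot3 at col 1 lands with bottom-row=0; cleared 0 line(s) (total 0); column heights now [0 1 3 0 0], max=3
Drop 2: O rot2 at col 1 lands with bottom-row=3; cleared 0 line(s) (total 0); column heights now [0 5 5 0 0], max=5
Drop 3: I rot1 at col 4 lands with bottom-row=0; cleared 0 line(s) (total 0); column heights now [0 5 5 0 4], max=5

Answer: .....
.....
.....
.....
.....
.....
.....
.##..
.##.#
..#.#
..#.#
.##.#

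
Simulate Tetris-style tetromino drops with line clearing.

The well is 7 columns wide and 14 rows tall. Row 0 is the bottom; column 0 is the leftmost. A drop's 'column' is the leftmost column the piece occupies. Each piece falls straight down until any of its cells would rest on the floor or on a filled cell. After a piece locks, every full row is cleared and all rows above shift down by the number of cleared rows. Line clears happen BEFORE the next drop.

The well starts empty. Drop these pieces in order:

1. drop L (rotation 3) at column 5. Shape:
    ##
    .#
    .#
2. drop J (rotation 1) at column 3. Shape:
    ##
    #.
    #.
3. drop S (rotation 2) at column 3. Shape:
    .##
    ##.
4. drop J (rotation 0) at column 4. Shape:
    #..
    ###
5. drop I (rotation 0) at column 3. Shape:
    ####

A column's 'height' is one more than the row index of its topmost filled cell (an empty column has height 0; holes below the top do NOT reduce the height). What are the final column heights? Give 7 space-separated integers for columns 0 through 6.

Drop 1: L rot3 at col 5 lands with bottom-row=0; cleared 0 line(s) (total 0); column heights now [0 0 0 0 0 3 3], max=3
Drop 2: J rot1 at col 3 lands with bottom-row=0; cleared 0 line(s) (total 0); column heights now [0 0 0 3 3 3 3], max=3
Drop 3: S rot2 at col 3 lands with bottom-row=3; cleared 0 line(s) (total 0); column heights now [0 0 0 4 5 5 3], max=5
Drop 4: J rot0 at col 4 lands with bottom-row=5; cleared 0 line(s) (total 0); column heights now [0 0 0 4 7 6 6], max=7
Drop 5: I rot0 at col 3 lands with bottom-row=7; cleared 0 line(s) (total 0); column heights now [0 0 0 8 8 8 8], max=8

Answer: 0 0 0 8 8 8 8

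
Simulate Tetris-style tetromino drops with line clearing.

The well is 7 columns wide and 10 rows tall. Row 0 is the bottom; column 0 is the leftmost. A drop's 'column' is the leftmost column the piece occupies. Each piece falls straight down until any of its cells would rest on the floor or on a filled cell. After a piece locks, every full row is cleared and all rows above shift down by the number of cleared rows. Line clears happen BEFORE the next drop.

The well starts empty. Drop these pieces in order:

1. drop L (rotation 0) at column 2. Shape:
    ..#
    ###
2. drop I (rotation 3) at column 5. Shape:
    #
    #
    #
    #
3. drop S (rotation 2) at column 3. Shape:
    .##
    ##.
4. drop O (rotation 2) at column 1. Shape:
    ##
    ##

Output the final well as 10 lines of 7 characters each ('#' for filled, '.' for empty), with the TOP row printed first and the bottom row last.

Drop 1: L rot0 at col 2 lands with bottom-row=0; cleared 0 line(s) (total 0); column heights now [0 0 1 1 2 0 0], max=2
Drop 2: I rot3 at col 5 lands with bottom-row=0; cleared 0 line(s) (total 0); column heights now [0 0 1 1 2 4 0], max=4
Drop 3: S rot2 at col 3 lands with bottom-row=3; cleared 0 line(s) (total 0); column heights now [0 0 1 4 5 5 0], max=5
Drop 4: O rot2 at col 1 lands with bottom-row=1; cleared 0 line(s) (total 0); column heights now [0 3 3 4 5 5 0], max=5

Answer: .......
.......
.......
.......
.......
....##.
...###.
.##..#.
.##.##.
..####.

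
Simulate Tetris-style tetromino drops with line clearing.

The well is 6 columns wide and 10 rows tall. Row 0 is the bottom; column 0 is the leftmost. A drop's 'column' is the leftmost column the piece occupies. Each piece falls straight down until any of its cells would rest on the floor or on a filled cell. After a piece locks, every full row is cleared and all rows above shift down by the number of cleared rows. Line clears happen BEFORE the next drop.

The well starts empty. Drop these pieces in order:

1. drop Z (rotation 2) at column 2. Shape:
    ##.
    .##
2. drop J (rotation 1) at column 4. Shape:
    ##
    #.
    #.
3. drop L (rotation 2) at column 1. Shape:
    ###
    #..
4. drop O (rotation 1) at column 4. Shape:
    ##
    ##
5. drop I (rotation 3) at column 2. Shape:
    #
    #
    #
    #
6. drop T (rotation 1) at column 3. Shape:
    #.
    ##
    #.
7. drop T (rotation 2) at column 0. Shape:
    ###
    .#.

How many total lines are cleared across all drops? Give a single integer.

Answer: 0

Derivation:
Drop 1: Z rot2 at col 2 lands with bottom-row=0; cleared 0 line(s) (total 0); column heights now [0 0 2 2 1 0], max=2
Drop 2: J rot1 at col 4 lands with bottom-row=1; cleared 0 line(s) (total 0); column heights now [0 0 2 2 4 4], max=4
Drop 3: L rot2 at col 1 lands with bottom-row=1; cleared 0 line(s) (total 0); column heights now [0 3 3 3 4 4], max=4
Drop 4: O rot1 at col 4 lands with bottom-row=4; cleared 0 line(s) (total 0); column heights now [0 3 3 3 6 6], max=6
Drop 5: I rot3 at col 2 lands with bottom-row=3; cleared 0 line(s) (total 0); column heights now [0 3 7 3 6 6], max=7
Drop 6: T rot1 at col 3 lands with bottom-row=5; cleared 0 line(s) (total 0); column heights now [0 3 7 8 7 6], max=8
Drop 7: T rot2 at col 0 lands with bottom-row=6; cleared 0 line(s) (total 0); column heights now [8 8 8 8 7 6], max=8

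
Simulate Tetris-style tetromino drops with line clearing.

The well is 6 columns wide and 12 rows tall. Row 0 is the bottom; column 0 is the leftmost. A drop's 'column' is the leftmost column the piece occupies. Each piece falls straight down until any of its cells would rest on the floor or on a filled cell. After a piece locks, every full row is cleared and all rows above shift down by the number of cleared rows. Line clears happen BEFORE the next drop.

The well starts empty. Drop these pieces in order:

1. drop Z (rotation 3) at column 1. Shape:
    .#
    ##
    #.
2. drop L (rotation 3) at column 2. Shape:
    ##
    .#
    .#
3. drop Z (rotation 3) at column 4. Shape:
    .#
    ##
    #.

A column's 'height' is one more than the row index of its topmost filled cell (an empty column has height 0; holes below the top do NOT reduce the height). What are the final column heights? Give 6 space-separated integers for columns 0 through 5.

Drop 1: Z rot3 at col 1 lands with bottom-row=0; cleared 0 line(s) (total 0); column heights now [0 2 3 0 0 0], max=3
Drop 2: L rot3 at col 2 lands with bottom-row=1; cleared 0 line(s) (total 0); column heights now [0 2 4 4 0 0], max=4
Drop 3: Z rot3 at col 4 lands with bottom-row=0; cleared 0 line(s) (total 0); column heights now [0 2 4 4 2 3], max=4

Answer: 0 2 4 4 2 3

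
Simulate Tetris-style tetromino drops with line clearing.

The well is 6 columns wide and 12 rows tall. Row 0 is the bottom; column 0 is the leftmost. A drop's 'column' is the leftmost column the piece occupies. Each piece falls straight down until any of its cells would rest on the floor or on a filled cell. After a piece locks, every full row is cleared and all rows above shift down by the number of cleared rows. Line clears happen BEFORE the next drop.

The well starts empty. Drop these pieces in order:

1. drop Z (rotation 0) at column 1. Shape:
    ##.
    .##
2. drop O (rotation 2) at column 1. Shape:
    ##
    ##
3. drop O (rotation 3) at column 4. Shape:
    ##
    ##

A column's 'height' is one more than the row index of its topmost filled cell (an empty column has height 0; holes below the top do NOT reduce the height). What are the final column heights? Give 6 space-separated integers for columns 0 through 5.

Drop 1: Z rot0 at col 1 lands with bottom-row=0; cleared 0 line(s) (total 0); column heights now [0 2 2 1 0 0], max=2
Drop 2: O rot2 at col 1 lands with bottom-row=2; cleared 0 line(s) (total 0); column heights now [0 4 4 1 0 0], max=4
Drop 3: O rot3 at col 4 lands with bottom-row=0; cleared 0 line(s) (total 0); column heights now [0 4 4 1 2 2], max=4

Answer: 0 4 4 1 2 2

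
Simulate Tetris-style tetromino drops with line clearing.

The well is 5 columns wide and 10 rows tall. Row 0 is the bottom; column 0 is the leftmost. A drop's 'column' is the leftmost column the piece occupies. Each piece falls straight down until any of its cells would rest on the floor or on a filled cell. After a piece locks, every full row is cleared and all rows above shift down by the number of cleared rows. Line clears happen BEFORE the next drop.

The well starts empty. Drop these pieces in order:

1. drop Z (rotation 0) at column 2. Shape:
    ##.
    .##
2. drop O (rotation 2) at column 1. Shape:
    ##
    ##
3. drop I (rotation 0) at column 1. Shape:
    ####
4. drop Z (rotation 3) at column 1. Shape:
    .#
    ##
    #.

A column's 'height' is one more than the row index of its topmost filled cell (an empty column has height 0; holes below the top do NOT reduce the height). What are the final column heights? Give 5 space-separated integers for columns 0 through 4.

Drop 1: Z rot0 at col 2 lands with bottom-row=0; cleared 0 line(s) (total 0); column heights now [0 0 2 2 1], max=2
Drop 2: O rot2 at col 1 lands with bottom-row=2; cleared 0 line(s) (total 0); column heights now [0 4 4 2 1], max=4
Drop 3: I rot0 at col 1 lands with bottom-row=4; cleared 0 line(s) (total 0); column heights now [0 5 5 5 5], max=5
Drop 4: Z rot3 at col 1 lands with bottom-row=5; cleared 0 line(s) (total 0); column heights now [0 7 8 5 5], max=8

Answer: 0 7 8 5 5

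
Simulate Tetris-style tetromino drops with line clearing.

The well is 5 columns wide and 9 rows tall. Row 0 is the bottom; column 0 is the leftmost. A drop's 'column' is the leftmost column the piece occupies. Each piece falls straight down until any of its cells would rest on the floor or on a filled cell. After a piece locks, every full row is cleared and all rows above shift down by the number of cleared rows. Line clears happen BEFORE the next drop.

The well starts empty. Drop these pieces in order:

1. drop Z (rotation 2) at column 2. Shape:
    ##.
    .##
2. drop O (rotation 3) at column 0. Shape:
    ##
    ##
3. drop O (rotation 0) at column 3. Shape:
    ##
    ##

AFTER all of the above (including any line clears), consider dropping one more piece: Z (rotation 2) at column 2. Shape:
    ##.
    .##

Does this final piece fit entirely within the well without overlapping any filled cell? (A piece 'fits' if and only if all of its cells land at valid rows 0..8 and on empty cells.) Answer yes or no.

Answer: yes

Derivation:
Drop 1: Z rot2 at col 2 lands with bottom-row=0; cleared 0 line(s) (total 0); column heights now [0 0 2 2 1], max=2
Drop 2: O rot3 at col 0 lands with bottom-row=0; cleared 0 line(s) (total 0); column heights now [2 2 2 2 1], max=2
Drop 3: O rot0 at col 3 lands with bottom-row=2; cleared 0 line(s) (total 0); column heights now [2 2 2 4 4], max=4
Test piece Z rot2 at col 2 (width 3): heights before test = [2 2 2 4 4]; fits = True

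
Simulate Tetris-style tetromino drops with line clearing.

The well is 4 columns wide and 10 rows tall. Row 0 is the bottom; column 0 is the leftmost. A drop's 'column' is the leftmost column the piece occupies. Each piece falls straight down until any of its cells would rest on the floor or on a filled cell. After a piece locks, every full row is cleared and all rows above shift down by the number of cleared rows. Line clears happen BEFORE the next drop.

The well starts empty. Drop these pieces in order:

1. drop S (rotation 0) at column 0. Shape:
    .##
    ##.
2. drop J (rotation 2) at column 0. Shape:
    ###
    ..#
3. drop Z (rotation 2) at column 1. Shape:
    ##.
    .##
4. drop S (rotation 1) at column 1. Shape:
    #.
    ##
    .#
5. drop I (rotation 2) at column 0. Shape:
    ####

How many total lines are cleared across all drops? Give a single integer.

Answer: 1

Derivation:
Drop 1: S rot0 at col 0 lands with bottom-row=0; cleared 0 line(s) (total 0); column heights now [1 2 2 0], max=2
Drop 2: J rot2 at col 0 lands with bottom-row=2; cleared 0 line(s) (total 0); column heights now [4 4 4 0], max=4
Drop 3: Z rot2 at col 1 lands with bottom-row=4; cleared 0 line(s) (total 0); column heights now [4 6 6 5], max=6
Drop 4: S rot1 at col 1 lands with bottom-row=6; cleared 0 line(s) (total 0); column heights now [4 9 8 5], max=9
Drop 5: I rot2 at col 0 lands with bottom-row=9; cleared 1 line(s) (total 1); column heights now [4 9 8 5], max=9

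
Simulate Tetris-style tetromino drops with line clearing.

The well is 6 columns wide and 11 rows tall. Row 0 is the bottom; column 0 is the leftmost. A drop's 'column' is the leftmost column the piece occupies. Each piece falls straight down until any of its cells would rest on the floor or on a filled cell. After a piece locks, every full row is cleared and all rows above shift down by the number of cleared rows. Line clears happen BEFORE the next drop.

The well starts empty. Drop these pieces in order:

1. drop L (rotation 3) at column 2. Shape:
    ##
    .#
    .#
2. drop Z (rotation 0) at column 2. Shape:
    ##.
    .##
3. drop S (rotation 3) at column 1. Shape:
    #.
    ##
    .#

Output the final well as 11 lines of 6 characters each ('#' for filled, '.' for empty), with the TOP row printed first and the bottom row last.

Drop 1: L rot3 at col 2 lands with bottom-row=0; cleared 0 line(s) (total 0); column heights now [0 0 3 3 0 0], max=3
Drop 2: Z rot0 at col 2 lands with bottom-row=3; cleared 0 line(s) (total 0); column heights now [0 0 5 5 4 0], max=5
Drop 3: S rot3 at col 1 lands with bottom-row=5; cleared 0 line(s) (total 0); column heights now [0 8 7 5 4 0], max=8

Answer: ......
......
......
.#....
.##...
..#...
..##..
...##.
..##..
...#..
...#..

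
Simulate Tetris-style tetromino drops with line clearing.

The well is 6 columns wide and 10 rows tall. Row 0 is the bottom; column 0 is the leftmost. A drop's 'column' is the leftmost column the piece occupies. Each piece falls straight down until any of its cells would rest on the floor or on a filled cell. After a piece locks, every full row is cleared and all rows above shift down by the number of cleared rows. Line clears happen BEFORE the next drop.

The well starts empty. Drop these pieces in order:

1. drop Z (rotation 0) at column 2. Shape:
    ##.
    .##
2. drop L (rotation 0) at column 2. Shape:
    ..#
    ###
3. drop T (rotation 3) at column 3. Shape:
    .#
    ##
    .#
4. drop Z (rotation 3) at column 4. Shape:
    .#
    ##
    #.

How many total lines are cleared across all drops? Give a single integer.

Drop 1: Z rot0 at col 2 lands with bottom-row=0; cleared 0 line(s) (total 0); column heights now [0 0 2 2 1 0], max=2
Drop 2: L rot0 at col 2 lands with bottom-row=2; cleared 0 line(s) (total 0); column heights now [0 0 3 3 4 0], max=4
Drop 3: T rot3 at col 3 lands with bottom-row=4; cleared 0 line(s) (total 0); column heights now [0 0 3 6 7 0], max=7
Drop 4: Z rot3 at col 4 lands with bottom-row=7; cleared 0 line(s) (total 0); column heights now [0 0 3 6 9 10], max=10

Answer: 0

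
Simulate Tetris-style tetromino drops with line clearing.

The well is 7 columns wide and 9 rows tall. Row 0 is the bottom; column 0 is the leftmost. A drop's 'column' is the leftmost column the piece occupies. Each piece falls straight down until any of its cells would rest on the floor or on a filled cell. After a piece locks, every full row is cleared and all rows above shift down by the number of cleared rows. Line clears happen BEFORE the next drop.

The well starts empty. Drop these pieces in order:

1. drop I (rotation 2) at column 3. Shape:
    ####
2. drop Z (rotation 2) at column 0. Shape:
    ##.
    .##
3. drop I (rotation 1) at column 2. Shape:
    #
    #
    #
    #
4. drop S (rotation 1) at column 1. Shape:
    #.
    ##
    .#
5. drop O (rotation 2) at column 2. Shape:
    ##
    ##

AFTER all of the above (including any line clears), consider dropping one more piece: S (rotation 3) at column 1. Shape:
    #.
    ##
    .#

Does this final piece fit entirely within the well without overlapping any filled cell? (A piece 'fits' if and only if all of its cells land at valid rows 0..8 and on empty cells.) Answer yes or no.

Answer: no

Derivation:
Drop 1: I rot2 at col 3 lands with bottom-row=0; cleared 0 line(s) (total 0); column heights now [0 0 0 1 1 1 1], max=1
Drop 2: Z rot2 at col 0 lands with bottom-row=0; cleared 0 line(s) (total 0); column heights now [2 2 1 1 1 1 1], max=2
Drop 3: I rot1 at col 2 lands with bottom-row=1; cleared 0 line(s) (total 0); column heights now [2 2 5 1 1 1 1], max=5
Drop 4: S rot1 at col 1 lands with bottom-row=5; cleared 0 line(s) (total 0); column heights now [2 8 7 1 1 1 1], max=8
Drop 5: O rot2 at col 2 lands with bottom-row=7; cleared 0 line(s) (total 0); column heights now [2 8 9 9 1 1 1], max=9
Test piece S rot3 at col 1 (width 2): heights before test = [2 8 9 9 1 1 1]; fits = False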